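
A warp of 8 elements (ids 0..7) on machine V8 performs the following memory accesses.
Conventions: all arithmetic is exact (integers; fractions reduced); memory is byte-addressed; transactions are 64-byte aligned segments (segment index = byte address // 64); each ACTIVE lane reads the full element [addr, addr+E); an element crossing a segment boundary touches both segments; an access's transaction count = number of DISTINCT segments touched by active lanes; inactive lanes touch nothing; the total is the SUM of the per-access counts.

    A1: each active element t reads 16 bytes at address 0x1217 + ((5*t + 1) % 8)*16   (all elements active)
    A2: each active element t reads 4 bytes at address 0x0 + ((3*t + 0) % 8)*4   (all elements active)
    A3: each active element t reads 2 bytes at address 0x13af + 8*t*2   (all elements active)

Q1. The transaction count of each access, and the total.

A1: 3 transactions
A2: 1 transaction
A3: 3 transactions

Answer: 3,1,3; total 7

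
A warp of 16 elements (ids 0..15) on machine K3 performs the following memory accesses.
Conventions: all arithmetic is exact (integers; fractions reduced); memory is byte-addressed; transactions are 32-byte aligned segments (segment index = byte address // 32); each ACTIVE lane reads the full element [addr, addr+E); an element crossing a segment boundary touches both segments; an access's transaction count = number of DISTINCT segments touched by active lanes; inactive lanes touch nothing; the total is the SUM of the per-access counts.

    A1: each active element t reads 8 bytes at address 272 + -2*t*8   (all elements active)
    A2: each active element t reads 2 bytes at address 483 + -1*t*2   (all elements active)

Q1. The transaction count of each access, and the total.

A1: 8 transactions
A2: 2 transactions

Answer: 8,2; total 10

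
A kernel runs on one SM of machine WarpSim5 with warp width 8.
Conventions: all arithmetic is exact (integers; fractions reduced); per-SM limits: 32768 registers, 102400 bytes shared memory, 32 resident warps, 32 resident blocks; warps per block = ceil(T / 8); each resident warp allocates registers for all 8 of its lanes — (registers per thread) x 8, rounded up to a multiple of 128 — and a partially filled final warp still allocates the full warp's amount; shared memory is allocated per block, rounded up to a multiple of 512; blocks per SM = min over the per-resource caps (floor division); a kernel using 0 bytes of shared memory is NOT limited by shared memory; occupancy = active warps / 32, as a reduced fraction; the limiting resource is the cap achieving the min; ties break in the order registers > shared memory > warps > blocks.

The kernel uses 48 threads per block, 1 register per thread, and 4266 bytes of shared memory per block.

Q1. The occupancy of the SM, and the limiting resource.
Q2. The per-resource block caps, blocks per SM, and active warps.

Answer: occupancy 15/16, limited by warps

registers: 42 blocks
shared memory: 22 blocks
warps: 5 blocks
blocks: 32 blocks

Answer: 5 blocks, 30 active warps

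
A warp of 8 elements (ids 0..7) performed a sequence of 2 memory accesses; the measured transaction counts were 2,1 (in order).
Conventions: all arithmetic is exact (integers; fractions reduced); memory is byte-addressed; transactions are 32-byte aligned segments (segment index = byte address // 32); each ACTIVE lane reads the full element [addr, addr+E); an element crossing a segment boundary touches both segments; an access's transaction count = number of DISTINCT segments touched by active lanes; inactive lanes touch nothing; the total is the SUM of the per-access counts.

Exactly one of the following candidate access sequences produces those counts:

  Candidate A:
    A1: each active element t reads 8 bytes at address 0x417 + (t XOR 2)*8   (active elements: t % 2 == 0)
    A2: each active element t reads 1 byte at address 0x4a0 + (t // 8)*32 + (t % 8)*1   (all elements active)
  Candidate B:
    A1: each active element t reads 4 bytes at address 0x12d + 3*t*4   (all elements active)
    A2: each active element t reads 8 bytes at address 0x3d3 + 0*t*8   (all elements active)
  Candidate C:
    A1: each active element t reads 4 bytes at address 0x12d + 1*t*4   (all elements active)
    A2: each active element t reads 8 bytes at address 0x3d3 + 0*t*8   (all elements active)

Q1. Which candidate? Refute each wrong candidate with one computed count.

A: A1 gives 3 transactions, not 2
B: A1 gives 4 transactions, not 2
C: all counts match (2,1)

Answer: C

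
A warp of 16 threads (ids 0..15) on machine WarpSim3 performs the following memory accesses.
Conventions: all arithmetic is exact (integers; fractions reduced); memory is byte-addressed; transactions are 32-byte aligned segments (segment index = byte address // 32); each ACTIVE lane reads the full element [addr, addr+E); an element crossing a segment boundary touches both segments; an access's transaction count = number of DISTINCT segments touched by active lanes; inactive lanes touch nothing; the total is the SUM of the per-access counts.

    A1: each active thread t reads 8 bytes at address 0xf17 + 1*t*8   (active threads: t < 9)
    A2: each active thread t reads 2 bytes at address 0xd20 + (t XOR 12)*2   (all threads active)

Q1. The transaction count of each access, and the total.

A1: 3 transactions
A2: 1 transaction

Answer: 3,1; total 4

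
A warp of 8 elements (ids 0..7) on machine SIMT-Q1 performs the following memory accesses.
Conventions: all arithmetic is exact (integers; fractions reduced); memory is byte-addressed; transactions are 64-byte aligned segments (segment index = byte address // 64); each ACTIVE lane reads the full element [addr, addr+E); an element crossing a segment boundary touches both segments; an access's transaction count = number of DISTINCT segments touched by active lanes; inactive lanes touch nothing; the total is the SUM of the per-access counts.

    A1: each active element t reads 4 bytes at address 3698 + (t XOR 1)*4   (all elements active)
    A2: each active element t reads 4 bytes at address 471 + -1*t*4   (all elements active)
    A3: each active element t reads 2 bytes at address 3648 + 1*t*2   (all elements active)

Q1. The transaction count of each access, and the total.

A1: 2 transactions
A2: 2 transactions
A3: 1 transaction

Answer: 2,2,1; total 5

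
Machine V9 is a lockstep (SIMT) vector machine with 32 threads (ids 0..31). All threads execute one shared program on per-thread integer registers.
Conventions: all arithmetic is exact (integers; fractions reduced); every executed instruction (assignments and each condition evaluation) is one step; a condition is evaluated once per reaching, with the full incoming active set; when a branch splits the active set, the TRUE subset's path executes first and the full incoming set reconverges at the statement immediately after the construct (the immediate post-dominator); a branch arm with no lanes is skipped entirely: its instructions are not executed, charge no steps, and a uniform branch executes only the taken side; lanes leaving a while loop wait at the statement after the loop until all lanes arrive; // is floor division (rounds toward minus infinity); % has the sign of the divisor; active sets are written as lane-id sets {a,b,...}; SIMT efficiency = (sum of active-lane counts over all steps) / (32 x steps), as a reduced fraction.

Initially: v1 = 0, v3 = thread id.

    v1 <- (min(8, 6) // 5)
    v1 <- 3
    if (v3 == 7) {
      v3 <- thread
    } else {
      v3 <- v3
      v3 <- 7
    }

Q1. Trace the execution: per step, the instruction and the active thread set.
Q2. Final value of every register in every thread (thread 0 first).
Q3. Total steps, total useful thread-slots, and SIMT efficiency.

step 0: v1 <- (min(8, 6) // 5)       {0,1,2,3,4,5,6,7,8,9,10,11,12,13,14,15,16,17,18,19,20,21,22,23,24,25,26,27,28,29,30,31}
step 1: v1 <- 3                      {0,1,2,3,4,5,6,7,8,9,10,11,12,13,14,15,16,17,18,19,20,21,22,23,24,25,26,27,28,29,30,31}
step 2: eval (v3 == 7)               {0,1,2,3,4,5,6,7,8,9,10,11,12,13,14,15,16,17,18,19,20,21,22,23,24,25,26,27,28,29,30,31}
step 3: v3 <- thread                 {7}
step 4: v3 <- v3                     {0,1,2,3,4,5,6,8,9,10,11,12,13,14,15,16,17,18,19,20,21,22,23,24,25,26,27,28,29,30,31}
step 5: v3 <- 7                      {0,1,2,3,4,5,6,8,9,10,11,12,13,14,15,16,17,18,19,20,21,22,23,24,25,26,27,28,29,30,31}

Answer: 6 steps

v1: 3,3,3,3,3,3,3,3,3,3,3,3,3,3,3,3,3,3,3,3,3,3,3,3,3,3,3,3,3,3,3,3
v3: 7,7,7,7,7,7,7,7,7,7,7,7,7,7,7,7,7,7,7,7,7,7,7,7,7,7,7,7,7,7,7,7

steps = 6; useful = 159; efficiency = 159/192 = 53/64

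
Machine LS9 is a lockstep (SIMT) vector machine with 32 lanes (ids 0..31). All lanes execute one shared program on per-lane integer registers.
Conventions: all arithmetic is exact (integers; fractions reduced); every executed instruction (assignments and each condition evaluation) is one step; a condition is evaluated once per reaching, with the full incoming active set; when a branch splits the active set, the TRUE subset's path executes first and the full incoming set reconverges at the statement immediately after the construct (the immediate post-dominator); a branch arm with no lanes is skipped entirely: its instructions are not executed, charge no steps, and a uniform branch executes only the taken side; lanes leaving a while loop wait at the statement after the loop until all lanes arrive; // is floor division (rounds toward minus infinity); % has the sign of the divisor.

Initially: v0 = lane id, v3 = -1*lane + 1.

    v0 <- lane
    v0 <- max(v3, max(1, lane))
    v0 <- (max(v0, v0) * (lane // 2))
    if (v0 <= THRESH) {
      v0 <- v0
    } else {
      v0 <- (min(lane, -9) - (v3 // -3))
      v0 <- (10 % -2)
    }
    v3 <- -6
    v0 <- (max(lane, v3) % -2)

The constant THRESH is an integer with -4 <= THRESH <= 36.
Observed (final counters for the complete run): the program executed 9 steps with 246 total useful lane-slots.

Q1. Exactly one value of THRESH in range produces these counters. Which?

Answer: THRESH = 36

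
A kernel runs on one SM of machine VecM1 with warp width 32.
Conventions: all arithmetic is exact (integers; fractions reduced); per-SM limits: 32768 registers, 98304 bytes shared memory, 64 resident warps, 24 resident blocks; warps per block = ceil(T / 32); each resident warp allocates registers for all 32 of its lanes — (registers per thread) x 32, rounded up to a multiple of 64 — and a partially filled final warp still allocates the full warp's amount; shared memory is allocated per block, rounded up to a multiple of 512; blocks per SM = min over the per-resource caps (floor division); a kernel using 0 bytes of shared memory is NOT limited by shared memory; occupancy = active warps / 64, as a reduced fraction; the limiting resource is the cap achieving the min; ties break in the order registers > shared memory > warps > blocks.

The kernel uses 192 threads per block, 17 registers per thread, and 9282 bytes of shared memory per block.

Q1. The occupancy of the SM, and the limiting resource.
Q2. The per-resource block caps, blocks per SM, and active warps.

Answer: occupancy 27/32, limited by registers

registers: 9 blocks
shared memory: 10 blocks
warps: 10 blocks
blocks: 24 blocks

Answer: 9 blocks, 54 active warps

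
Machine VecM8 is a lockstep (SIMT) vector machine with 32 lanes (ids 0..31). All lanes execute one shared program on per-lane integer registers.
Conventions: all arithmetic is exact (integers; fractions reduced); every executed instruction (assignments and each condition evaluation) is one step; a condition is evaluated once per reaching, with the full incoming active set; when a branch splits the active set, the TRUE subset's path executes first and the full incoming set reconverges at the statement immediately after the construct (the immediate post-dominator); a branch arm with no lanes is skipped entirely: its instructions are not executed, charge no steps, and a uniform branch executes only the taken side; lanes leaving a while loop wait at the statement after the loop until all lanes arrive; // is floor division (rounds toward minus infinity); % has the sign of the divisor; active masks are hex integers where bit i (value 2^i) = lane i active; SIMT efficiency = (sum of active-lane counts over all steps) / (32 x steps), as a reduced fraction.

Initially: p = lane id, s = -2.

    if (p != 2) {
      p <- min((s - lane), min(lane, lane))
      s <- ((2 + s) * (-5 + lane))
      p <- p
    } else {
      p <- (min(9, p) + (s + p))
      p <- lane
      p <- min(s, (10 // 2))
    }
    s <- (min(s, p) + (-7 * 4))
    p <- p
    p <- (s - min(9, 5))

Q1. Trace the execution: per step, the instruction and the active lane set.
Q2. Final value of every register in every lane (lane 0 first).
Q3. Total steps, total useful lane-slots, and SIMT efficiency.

step 0: eval (p != 2)                0xffffffff
step 1: p <- min((s - lane), min(lane, lane)) 0xfffffffb
step 2: s <- ((2 + s) * (-5 + lane)) 0xfffffffb
step 3: p <- p                       0xfffffffb
step 4: p <- (min(9, p) + (s + p))   0x00000004
step 5: p <- lane                    0x00000004
step 6: p <- min(s, (10 // 2))       0x00000004
step 7: s <- (min(s, p) + (-7 * 4))  0xffffffff
step 8: p <- p                       0xffffffff
step 9: p <- (s - min(9, 5))         0xffffffff

Answer: 10 steps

p: -35,-36,-35,-38,-39,-40,-41,-42,-43,-44,-45,-46,-47,-48,-49,-50,-51,-52,-53,-54,-55,-56,-57,-58,-59,-60,-61,-62,-63,-64,-65,-66
s: -30,-31,-30,-33,-34,-35,-36,-37,-38,-39,-40,-41,-42,-43,-44,-45,-46,-47,-48,-49,-50,-51,-52,-53,-54,-55,-56,-57,-58,-59,-60,-61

steps = 10; useful = 224; efficiency = 224/320 = 7/10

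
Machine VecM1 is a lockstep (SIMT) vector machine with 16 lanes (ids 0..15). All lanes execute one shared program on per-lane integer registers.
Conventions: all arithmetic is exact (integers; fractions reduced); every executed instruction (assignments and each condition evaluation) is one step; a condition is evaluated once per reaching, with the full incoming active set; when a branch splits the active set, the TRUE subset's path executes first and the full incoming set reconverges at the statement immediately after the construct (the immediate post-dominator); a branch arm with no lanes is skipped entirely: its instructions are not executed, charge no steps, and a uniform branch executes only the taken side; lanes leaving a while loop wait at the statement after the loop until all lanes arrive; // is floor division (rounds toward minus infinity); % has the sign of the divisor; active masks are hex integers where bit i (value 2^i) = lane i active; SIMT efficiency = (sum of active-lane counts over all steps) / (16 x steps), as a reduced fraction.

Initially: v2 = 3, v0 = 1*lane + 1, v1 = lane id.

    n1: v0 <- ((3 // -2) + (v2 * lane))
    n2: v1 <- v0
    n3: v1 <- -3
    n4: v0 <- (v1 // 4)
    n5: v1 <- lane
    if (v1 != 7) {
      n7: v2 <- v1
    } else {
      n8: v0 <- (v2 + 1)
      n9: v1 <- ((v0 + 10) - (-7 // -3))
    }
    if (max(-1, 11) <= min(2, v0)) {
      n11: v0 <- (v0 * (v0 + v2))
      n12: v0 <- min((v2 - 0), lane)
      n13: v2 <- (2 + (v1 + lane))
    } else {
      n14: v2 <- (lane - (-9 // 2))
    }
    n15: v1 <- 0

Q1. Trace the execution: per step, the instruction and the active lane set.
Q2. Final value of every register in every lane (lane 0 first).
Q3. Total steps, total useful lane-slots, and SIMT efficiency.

step 0: v0 <- ((3 // -2) + (v2 * lane)) 0xffff
step 1: v1 <- v0                     0xffff
step 2: v1 <- -3                     0xffff
step 3: v0 <- (v1 // 4)              0xffff
step 4: v1 <- lane                   0xffff
step 5: eval (v1 != 7)               0xffff
step 6: v2 <- v1                     0xff7f
step 7: v0 <- (v2 + 1)               0x0080
step 8: v1 <- ((v0 + 10) - (-7 // -3)) 0x0080
step 9: eval (max(-1, 11) <= min(2, v0)) 0xffff
step 10: v2 <- (lane - (-9 // 2))     0xffff
step 11: v1 <- 0                      0xffff

Answer: 12 steps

v2: 5,6,7,8,9,10,11,12,13,14,15,16,17,18,19,20
v0: -1,-1,-1,-1,-1,-1,-1,4,-1,-1,-1,-1,-1,-1,-1,-1
v1: 0,0,0,0,0,0,0,0,0,0,0,0,0,0,0,0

steps = 12; useful = 161; efficiency = 161/192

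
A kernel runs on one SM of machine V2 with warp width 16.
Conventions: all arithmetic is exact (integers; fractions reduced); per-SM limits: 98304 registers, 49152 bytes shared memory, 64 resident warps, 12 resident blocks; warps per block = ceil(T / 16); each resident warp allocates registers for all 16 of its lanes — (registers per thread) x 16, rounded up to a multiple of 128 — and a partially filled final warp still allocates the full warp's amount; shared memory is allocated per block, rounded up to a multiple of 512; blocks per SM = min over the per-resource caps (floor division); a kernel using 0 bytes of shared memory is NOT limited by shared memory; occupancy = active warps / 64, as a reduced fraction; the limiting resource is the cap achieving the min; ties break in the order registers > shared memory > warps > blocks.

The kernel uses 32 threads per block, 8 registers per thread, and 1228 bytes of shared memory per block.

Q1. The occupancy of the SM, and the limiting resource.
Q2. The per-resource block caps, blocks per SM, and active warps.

Answer: occupancy 3/8, limited by blocks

registers: 384 blocks
shared memory: 32 blocks
warps: 32 blocks
blocks: 12 blocks

Answer: 12 blocks, 24 active warps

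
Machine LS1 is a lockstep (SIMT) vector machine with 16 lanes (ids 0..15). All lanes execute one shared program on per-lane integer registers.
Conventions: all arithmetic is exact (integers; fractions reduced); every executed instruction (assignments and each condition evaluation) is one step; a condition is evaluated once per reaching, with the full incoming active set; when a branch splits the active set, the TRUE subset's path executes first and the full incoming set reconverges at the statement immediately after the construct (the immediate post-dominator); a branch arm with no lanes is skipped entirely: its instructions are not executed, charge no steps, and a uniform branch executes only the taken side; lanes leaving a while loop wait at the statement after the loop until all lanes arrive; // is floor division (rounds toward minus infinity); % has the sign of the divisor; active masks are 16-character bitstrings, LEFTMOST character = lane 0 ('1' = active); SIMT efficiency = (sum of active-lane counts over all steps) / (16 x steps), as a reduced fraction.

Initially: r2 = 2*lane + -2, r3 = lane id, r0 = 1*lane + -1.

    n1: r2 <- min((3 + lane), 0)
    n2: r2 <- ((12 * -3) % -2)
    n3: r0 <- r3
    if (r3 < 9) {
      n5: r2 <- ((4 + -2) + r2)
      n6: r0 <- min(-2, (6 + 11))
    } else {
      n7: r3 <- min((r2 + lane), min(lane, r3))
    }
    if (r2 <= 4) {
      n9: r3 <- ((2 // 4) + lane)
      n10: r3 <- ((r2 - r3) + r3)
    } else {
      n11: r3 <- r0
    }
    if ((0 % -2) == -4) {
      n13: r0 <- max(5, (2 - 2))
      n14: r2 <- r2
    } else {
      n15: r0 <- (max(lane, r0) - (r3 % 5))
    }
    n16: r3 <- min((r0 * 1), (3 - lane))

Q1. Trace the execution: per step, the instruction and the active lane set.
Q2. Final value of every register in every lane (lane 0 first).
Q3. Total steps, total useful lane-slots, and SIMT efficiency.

step 0: r2 <- min((3 + lane), 0)     1111111111111111
step 1: r2 <- ((12 * -3) % -2)       1111111111111111
step 2: r0 <- r3                     1111111111111111
step 3: eval (r3 < 9)                1111111111111111
step 4: r2 <- ((4 + -2) + r2)        1111111110000000
step 5: r0 <- min(-2, (6 + 11))      1111111110000000
step 6: r3 <- min((r2 + lane), min(lane, r3)) 0000000001111111
step 7: eval (r2 <= 4)               1111111111111111
step 8: r3 <- ((2 // 4) + lane)      1111111111111111
step 9: r3 <- ((r2 - r3) + r3)       1111111111111111
step 10: eval ((0 % -2) == -4)        1111111111111111
step 11: r0 <- (max(lane, r0) - (r3 % 5)) 1111111111111111
step 12: r3 <- min((r0 * 1), (3 - lane)) 1111111111111111

Answer: 13 steps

r2: 2,2,2,2,2,2,2,2,2,0,0,0,0,0,0,0
r3: -2,-1,0,0,-1,-2,-3,-4,-5,-6,-7,-8,-9,-10,-11,-12
r0: -2,-1,0,1,2,3,4,5,6,9,10,11,12,13,14,15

steps = 13; useful = 185; efficiency = 185/208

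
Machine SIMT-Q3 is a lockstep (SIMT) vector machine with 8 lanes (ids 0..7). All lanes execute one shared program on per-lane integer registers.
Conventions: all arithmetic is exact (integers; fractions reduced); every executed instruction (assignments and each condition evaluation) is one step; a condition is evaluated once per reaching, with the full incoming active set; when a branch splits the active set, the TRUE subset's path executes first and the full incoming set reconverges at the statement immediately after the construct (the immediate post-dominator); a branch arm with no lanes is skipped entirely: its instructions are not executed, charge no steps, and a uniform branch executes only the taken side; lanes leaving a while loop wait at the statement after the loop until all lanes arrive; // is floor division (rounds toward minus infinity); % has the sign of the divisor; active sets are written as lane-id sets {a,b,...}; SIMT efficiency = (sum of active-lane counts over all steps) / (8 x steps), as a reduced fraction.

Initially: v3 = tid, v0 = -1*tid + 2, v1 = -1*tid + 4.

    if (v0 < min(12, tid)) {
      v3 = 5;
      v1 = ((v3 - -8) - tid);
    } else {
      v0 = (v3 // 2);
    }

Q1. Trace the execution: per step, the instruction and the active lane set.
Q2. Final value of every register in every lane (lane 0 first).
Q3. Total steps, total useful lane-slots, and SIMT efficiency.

step 0: eval (v0 < min(12, tid))     {0,1,2,3,4,5,6,7}
step 1: v3 <- 5                      {2,3,4,5,6,7}
step 2: v1 <- ((v3 - -8) - tid)      {2,3,4,5,6,7}
step 3: v0 <- (v3 // 2)              {0,1}

Answer: 4 steps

v3: 0,1,5,5,5,5,5,5
v0: 0,0,0,-1,-2,-3,-4,-5
v1: 4,3,11,10,9,8,7,6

steps = 4; useful = 22; efficiency = 22/32 = 11/16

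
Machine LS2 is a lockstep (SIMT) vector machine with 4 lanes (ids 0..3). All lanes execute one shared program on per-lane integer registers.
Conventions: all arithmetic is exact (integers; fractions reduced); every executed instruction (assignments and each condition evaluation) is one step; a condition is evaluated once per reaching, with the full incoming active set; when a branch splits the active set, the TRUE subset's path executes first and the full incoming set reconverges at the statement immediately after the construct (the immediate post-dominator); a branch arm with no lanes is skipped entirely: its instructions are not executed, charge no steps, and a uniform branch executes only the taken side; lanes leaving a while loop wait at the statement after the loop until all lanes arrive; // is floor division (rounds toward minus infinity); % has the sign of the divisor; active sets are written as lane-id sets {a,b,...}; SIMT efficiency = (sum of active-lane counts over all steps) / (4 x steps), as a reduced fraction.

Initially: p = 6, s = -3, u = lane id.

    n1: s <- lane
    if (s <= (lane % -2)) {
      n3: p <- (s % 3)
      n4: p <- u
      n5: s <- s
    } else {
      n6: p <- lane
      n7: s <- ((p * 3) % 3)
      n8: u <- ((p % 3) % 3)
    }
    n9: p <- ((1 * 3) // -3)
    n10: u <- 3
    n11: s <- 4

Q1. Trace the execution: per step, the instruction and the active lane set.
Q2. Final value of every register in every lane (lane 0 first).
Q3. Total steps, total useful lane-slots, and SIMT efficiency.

step 0: s <- lane                    {0,1,2,3}
step 1: eval (s <= (lane % -2))      {0,1,2,3}
step 2: p <- (s % 3)                 {0}
step 3: p <- u                       {0}
step 4: s <- s                       {0}
step 5: p <- lane                    {1,2,3}
step 6: s <- ((p * 3) % 3)           {1,2,3}
step 7: u <- ((p % 3) % 3)           {1,2,3}
step 8: p <- ((1 * 3) // -3)         {0,1,2,3}
step 9: u <- 3                       {0,1,2,3}
step 10: s <- 4                       {0,1,2,3}

Answer: 11 steps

p: -1,-1,-1,-1
s: 4,4,4,4
u: 3,3,3,3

steps = 11; useful = 32; efficiency = 32/44 = 8/11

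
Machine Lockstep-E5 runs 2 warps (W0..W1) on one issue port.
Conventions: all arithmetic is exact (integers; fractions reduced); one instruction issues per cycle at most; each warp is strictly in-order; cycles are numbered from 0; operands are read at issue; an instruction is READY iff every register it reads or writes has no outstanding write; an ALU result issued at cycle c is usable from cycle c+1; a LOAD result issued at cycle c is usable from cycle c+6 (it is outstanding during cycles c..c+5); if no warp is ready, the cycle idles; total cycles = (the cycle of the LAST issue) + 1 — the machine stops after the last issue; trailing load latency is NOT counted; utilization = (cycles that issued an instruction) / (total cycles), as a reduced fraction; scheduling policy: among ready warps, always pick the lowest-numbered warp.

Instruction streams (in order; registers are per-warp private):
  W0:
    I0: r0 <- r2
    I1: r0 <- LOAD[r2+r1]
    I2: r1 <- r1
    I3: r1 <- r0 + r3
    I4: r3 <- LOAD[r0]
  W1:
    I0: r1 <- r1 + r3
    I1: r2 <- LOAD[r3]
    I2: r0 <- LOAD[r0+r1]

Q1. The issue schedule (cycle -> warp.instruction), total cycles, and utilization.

cycle 0: W0.I0
cycle 1: W0.I1
cycle 2: W0.I2
cycle 3: W1.I0
cycle 4: W1.I1
cycle 5: W1.I2
cycle 6: idle
cycle 7: W0.I3
cycle 8: W0.I4

Answer: 9 cycles, utilization 8/9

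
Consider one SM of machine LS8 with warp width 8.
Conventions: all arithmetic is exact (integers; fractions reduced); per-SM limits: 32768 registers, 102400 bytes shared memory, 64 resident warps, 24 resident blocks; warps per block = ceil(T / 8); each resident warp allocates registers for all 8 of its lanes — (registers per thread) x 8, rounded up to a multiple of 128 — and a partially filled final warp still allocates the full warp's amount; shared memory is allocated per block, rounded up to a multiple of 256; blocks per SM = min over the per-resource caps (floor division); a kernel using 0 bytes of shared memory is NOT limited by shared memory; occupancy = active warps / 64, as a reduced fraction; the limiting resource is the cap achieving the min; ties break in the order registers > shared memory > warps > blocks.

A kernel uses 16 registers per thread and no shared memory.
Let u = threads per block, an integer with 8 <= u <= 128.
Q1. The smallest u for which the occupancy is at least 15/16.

Answer: u = 17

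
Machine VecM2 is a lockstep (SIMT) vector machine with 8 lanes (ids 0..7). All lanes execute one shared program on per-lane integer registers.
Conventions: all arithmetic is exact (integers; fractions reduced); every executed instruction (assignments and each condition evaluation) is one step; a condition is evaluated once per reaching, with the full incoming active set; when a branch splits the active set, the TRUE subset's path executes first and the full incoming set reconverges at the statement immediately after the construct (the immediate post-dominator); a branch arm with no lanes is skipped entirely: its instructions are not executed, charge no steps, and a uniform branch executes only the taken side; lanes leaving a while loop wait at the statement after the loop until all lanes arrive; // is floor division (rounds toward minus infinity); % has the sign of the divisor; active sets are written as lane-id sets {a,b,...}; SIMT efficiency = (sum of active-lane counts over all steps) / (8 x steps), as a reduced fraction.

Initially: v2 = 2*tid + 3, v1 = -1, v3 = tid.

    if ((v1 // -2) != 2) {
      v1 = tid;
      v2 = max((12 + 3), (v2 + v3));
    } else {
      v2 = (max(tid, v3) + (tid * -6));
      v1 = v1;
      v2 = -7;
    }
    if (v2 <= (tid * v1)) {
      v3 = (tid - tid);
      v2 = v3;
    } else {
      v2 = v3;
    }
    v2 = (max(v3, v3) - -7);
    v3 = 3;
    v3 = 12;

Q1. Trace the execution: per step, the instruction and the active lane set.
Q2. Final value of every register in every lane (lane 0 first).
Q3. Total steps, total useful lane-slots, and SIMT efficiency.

step 0: eval ((v1 // -2) != 2)       {0,1,2,3,4,5,6,7}
step 1: v1 <- tid                    {0,1,2,3,4,5,6,7}
step 2: v2 <- max((12 + 3), (v2 + v3)) {0,1,2,3,4,5,6,7}
step 3: eval (v2 <= (tid * v1))      {0,1,2,3,4,5,6,7}
step 4: v3 <- (tid - tid)            {4,5,6,7}
step 5: v2 <- v3                     {4,5,6,7}
step 6: v2 <- v3                     {0,1,2,3}
step 7: v2 <- (max(v3, v3) - -7)     {0,1,2,3,4,5,6,7}
step 8: v3 <- 3                      {0,1,2,3,4,5,6,7}
step 9: v3 <- 12                     {0,1,2,3,4,5,6,7}

Answer: 10 steps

v2: 7,8,9,10,7,7,7,7
v1: 0,1,2,3,4,5,6,7
v3: 12,12,12,12,12,12,12,12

steps = 10; useful = 68; efficiency = 68/80 = 17/20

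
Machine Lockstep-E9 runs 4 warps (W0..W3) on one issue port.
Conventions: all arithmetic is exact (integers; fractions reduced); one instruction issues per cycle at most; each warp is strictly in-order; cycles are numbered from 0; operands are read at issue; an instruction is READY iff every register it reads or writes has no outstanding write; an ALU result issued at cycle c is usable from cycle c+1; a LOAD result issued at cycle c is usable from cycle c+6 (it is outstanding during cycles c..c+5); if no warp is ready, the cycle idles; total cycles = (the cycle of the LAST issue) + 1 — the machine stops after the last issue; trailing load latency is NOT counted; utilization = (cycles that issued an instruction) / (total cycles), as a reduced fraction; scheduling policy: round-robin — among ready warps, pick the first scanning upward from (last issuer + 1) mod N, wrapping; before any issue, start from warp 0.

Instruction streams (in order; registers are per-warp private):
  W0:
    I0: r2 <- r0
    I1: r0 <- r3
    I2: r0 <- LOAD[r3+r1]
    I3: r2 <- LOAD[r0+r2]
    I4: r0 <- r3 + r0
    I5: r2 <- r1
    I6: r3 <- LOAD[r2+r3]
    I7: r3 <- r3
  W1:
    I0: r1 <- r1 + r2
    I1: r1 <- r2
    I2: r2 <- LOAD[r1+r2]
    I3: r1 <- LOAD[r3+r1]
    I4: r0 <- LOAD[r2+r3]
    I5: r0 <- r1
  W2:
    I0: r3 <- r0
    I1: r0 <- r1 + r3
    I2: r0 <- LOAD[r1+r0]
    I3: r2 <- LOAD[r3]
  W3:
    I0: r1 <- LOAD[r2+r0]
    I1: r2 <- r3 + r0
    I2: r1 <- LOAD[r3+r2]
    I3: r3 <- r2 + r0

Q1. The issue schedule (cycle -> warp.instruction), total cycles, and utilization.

cycle 0: W0.I0
cycle 1: W1.I0
cycle 2: W2.I0
cycle 3: W3.I0
cycle 4: W0.I1
cycle 5: W1.I1
cycle 6: W2.I1
cycle 7: W3.I1
cycle 8: W0.I2
cycle 9: W1.I2
cycle 10: W2.I2
cycle 11: W3.I2
cycle 12: W1.I3
cycle 13: W2.I3
cycle 14: W3.I3
cycle 15: W0.I3
cycle 16: W1.I4
cycle 17: W0.I4
cycle 18: idle
cycle 19: idle
cycle 20: idle
cycle 21: W0.I5
cycle 22: W1.I5
cycle 23: W0.I6
cycle 24: idle
cycle 25: idle
cycle 26: idle
cycle 27: idle
cycle 28: idle
cycle 29: W0.I7

Answer: 30 cycles, utilization 11/15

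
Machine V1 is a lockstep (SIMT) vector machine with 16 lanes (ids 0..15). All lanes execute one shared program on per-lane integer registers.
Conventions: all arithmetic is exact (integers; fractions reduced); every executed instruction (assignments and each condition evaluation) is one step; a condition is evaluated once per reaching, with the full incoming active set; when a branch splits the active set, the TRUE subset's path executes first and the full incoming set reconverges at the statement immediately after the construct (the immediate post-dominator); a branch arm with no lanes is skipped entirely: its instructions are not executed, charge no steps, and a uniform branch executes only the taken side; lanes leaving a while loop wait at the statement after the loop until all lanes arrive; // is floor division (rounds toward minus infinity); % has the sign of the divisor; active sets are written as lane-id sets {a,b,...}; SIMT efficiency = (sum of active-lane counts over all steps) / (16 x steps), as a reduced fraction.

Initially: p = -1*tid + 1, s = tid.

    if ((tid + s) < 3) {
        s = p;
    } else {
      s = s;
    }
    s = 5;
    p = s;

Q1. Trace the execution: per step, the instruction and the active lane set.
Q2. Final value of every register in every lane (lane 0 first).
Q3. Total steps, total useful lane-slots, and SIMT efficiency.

step 0: eval ((tid + s) < 3)         {0,1,2,3,4,5,6,7,8,9,10,11,12,13,14,15}
step 1: s <- p                       {0,1}
step 2: s <- s                       {2,3,4,5,6,7,8,9,10,11,12,13,14,15}
step 3: s <- 5                       {0,1,2,3,4,5,6,7,8,9,10,11,12,13,14,15}
step 4: p <- s                       {0,1,2,3,4,5,6,7,8,9,10,11,12,13,14,15}

Answer: 5 steps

p: 5,5,5,5,5,5,5,5,5,5,5,5,5,5,5,5
s: 5,5,5,5,5,5,5,5,5,5,5,5,5,5,5,5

steps = 5; useful = 64; efficiency = 64/80 = 4/5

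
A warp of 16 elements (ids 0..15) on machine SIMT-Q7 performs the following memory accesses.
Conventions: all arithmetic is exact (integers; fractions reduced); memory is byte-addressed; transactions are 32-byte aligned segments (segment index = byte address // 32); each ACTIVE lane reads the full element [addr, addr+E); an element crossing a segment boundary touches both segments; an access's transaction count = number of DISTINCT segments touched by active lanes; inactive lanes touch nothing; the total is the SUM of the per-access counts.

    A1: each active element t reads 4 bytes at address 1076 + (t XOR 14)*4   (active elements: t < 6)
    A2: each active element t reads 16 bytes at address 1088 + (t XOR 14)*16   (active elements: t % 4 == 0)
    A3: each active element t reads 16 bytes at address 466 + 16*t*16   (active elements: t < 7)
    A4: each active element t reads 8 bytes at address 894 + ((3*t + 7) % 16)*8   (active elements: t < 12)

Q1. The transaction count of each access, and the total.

A1: 2 transactions
A2: 4 transactions
A3: 14 transactions
A4: 5 transactions

Answer: 2,4,14,5; total 25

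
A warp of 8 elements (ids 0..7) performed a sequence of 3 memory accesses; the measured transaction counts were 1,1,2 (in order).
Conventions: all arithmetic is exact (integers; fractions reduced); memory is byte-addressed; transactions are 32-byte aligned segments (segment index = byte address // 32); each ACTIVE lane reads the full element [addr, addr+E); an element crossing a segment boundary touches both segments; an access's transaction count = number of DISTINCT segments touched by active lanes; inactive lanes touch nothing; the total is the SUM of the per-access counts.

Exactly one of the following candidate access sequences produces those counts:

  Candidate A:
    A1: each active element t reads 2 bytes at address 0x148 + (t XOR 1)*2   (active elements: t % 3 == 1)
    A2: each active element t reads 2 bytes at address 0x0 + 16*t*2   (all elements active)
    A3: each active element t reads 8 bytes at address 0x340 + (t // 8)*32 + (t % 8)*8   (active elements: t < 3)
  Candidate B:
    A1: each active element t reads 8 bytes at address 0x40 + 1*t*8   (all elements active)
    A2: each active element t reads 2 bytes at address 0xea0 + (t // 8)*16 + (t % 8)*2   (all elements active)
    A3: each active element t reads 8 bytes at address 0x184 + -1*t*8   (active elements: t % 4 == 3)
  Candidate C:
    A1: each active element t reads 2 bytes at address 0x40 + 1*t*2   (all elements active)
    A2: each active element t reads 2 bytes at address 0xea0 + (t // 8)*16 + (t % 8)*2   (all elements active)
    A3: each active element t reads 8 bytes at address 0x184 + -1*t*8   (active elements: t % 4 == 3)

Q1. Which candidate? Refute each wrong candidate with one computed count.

A: A2 gives 8 transactions, not 1
B: A1 gives 2 transactions, not 1
C: all counts match (1,1,2)

Answer: C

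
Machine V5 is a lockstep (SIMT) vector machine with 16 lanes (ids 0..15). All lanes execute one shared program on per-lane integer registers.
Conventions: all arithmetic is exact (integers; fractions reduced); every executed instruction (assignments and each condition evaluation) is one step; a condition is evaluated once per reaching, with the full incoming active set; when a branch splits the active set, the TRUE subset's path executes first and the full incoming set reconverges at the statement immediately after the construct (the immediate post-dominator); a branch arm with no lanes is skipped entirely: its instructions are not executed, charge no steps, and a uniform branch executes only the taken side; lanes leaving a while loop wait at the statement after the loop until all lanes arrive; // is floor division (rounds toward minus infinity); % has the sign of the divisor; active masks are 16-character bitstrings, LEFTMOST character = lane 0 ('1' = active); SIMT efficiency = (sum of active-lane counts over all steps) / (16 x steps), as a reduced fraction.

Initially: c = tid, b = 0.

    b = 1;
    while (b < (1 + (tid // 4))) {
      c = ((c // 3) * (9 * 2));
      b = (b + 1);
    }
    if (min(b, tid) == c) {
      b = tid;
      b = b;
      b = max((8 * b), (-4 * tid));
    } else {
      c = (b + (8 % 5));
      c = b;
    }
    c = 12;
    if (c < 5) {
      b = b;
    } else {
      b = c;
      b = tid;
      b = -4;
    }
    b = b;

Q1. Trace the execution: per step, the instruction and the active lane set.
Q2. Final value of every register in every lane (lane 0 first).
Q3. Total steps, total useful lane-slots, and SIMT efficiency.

step 0: b <- 1                       1111111111111111
step 1: eval (b < (1 + (tid // 4)))  1111111111111111
step 2: c <- ((c // 3) * (9 * 2))    0000111111111111
step 3: b <- (b + 1)                 0000111111111111
step 4: eval (b < (1 + (tid // 4)))  0000111111111111
step 5: c <- ((c // 3) * (9 * 2))    0000000011111111
step 6: b <- (b + 1)                 0000000011111111
step 7: eval (b < (1 + (tid // 4)))  0000000011111111
step 8: c <- ((c // 3) * (9 * 2))    0000000000001111
step 9: b <- (b + 1)                 0000000000001111
step 10: eval (b < (1 + (tid // 4)))  0000000000001111
step 11: eval (min(b, tid) == c)      1111111111111111
step 12: b <- tid                     1100000000000000
step 13: b <- b                       1100000000000000
step 14: b <- max((8 * b), (-4 * tid)) 1100000000000000
step 15: c <- (b + (8 % 5))           0011111111111111
step 16: c <- b                       0011111111111111
step 17: c <- 12                      1111111111111111
step 18: eval (c < 5)                 1111111111111111
step 19: b <- c                       1111111111111111
step 20: b <- tid                     1111111111111111
step 21: b <- -4                      1111111111111111
step 22: b <- b                       1111111111111111

Answer: 23 steps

c: 12,12,12,12,12,12,12,12,12,12,12,12,12,12,12,12
b: -4,-4,-4,-4,-4,-4,-4,-4,-4,-4,-4,-4,-4,-4,-4,-4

steps = 23; useful = 250; efficiency = 250/368 = 125/184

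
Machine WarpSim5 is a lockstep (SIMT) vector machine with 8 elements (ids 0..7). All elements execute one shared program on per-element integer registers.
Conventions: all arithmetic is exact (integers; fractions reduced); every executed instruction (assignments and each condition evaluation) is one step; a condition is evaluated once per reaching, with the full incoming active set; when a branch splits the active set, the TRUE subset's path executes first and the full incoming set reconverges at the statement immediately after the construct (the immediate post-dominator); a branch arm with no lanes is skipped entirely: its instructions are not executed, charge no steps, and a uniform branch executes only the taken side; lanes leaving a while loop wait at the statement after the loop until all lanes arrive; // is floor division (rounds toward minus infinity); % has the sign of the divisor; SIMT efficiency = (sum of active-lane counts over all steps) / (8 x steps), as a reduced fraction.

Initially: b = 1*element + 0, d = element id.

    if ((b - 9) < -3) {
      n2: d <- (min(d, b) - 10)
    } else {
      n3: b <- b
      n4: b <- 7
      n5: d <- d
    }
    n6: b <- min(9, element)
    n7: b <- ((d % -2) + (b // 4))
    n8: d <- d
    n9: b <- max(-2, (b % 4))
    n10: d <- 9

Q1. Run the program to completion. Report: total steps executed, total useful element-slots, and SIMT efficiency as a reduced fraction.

Answer: 10 steps, 60 useful, 3/4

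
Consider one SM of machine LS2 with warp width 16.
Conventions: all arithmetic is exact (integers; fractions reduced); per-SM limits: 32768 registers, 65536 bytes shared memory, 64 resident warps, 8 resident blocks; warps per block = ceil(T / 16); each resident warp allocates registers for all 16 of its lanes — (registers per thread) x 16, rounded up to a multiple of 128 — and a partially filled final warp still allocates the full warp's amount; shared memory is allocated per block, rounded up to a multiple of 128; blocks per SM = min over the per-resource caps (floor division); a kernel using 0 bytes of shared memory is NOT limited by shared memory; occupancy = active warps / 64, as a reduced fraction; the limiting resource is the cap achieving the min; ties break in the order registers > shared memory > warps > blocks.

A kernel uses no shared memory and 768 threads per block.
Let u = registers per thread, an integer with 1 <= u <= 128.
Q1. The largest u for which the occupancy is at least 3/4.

Answer: u = 40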